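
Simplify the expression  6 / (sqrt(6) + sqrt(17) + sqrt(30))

(-72*sqrt(85) - 42*sqrt(30) + 114*sqrt(17) + 246*sqrt(6))/359

Group as (sqrt(6) + sqrt(17)) + sqrt(30); multiply by (sqrt(6) + sqrt(17)) - sqrt(30), then rationalise the remaining surd.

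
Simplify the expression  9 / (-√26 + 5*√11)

Multiply numerator and denominator by √26 + 5*√11.
Denominator becomes 249; numerator becomes 9*√26 + 45*√11.

(3*√26 + 15*√11)/83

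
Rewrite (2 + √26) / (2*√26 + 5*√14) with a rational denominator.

(-26 - 2*√26 + 5*√14 + 5*√91)/123

Multiply numerator and denominator by -5*√14 + 2*√26.
Denominator becomes -246; numerator becomes -10*√91 - 10*√14 + 4*√26 + 52.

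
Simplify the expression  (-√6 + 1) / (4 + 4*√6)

Multiply numerator and denominator by -4*√6 + 4.
Denominator becomes -80; numerator becomes -8*√6 + 28.

(-7 + 2*√6)/20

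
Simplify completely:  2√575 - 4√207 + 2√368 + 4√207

2√575 = 10*√23; 4√207 = 12*√23; 2√368 = 8*√23; 4√207 = 12*√23
Combine: (10 - 12 + 8 + 12)·√23 = 18*√23

18*√23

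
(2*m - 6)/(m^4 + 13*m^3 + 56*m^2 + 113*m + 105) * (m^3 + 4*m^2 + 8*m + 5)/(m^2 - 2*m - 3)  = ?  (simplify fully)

Factor: 2*m - 6 = 2*(m - 3);  m^4 + 13*m^3 + 56*m^2 + 113*m + 105 = (m + 7)*(m + 3)*(m^2 + 3*m + 5);  m^3 + 4*m^2 + 8*m + 5 = (m + 1)*(m^2 + 3*m + 5);  m^2 - 2*m - 3 = (m + 1)*(m - 3)
Cancel the common factors (m^2 + 3*m + 5), (m - 3), (m + 1).

2/(m^2 + 10*m + 21)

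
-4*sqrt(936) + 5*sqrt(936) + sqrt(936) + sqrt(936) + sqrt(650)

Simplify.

4*sqrt(936) = 24*sqrt(26); 5*sqrt(936) = 30*sqrt(26); sqrt(936) = 6*sqrt(26); sqrt(936) = 6*sqrt(26); sqrt(650) = 5*sqrt(26)
Combine: (-24 + 30 + 6 + 6 + 5)·sqrt(26) = 23*sqrt(26)

23*sqrt(26)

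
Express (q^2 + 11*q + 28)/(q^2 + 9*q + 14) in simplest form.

Factor: q^2 + 11*q + 28 = (q + 7)*(q + 4);  q^2 + 9*q + 14 = (q + 2)*(q + 7)
Cancel the common factor (q + 7).

(q + 4)/(q + 2)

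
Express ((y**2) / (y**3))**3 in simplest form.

y**(-3)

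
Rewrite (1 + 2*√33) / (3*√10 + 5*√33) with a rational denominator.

Multiply numerator and denominator by -3*√10 + 5*√33.
Denominator becomes 735; numerator becomes -6*√330 - 3*√10 + 5*√33 + 330.

(-6*√330 - 3*√10 + 5*√33 + 330)/735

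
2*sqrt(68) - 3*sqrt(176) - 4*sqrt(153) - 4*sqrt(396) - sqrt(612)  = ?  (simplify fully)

-36*sqrt(11) - 14*sqrt(17)

2*sqrt(68) = 4*sqrt(17); 3*sqrt(176) = 12*sqrt(11); 4*sqrt(153) = 12*sqrt(17); 4*sqrt(396) = 24*sqrt(11); sqrt(612) = 6*sqrt(17)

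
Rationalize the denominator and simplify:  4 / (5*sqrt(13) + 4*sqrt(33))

Multiply numerator and denominator by -5*sqrt(13) + 4*sqrt(33).
Denominator becomes 203; numerator becomes -20*sqrt(13) + 16*sqrt(33).

(-20*sqrt(13) + 16*sqrt(33))/203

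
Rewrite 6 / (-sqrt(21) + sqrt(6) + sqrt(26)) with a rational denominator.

(-66*sqrt(21) + 6*sqrt(26) + 246*sqrt(6) + 72*sqrt(91))/503

Group as (sqrt(6) + sqrt(26)) - sqrt(21); multiply by (sqrt(6) + sqrt(26)) + sqrt(21), then rationalise the remaining surd.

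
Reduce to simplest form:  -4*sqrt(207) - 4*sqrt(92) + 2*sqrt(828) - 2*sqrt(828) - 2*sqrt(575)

4*sqrt(207) = 12*sqrt(23); 4*sqrt(92) = 8*sqrt(23); 2*sqrt(828) = 12*sqrt(23); 2*sqrt(828) = 12*sqrt(23); 2*sqrt(575) = 10*sqrt(23)
Combine: (-12 - 8 + 12 - 12 - 10)·sqrt(23) = -30*sqrt(23)

-30*sqrt(23)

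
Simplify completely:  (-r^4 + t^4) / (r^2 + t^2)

-r^2 + t^2

-r^4 + t^4 factors as -(r - t)*(r + t)*(r^2 + t^2).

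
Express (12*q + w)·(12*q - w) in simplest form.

144*q² - w²

Difference of squares with P = 12*q, Q = w.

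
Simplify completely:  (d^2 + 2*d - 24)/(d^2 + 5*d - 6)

(d - 4)/(d - 1)

Factor: d^2 + 2*d - 24 = (d + 6)*(d - 4);  d^2 + 5*d - 6 = (d + 6)*(d - 1)
Cancel the common factor (d + 6).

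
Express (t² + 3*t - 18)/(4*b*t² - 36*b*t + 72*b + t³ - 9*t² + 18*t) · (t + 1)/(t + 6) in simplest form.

(t + 1)/(4*b*t - 24*b + t² - 6*t)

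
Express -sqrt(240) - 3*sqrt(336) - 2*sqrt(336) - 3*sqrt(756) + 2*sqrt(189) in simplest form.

-32*sqrt(21) - 4*sqrt(15)

sqrt(240) = 4*sqrt(15); 3*sqrt(336) = 12*sqrt(21); 2*sqrt(336) = 8*sqrt(21); 3*sqrt(756) = 18*sqrt(21); 2*sqrt(189) = 6*sqrt(21)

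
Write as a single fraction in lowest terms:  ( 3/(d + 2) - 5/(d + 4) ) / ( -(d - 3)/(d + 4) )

Numerator: 3/(d + 2) - 5/(d + 4) = (-2*d + 2)/(d² + 6*d + 8)
Denominator: -(d - 3)/(d + 4) = (-d + 3)/(d + 4)
Divide: ((-2*d + 2)/(d² + 6*d + 8)) · ((d + 4)/(-d + 3)) = (2*d - 2)/(d² - d - 6)

(2*d - 2)/(d² - d - 6)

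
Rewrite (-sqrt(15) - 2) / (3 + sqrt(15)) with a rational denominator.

(-9 + sqrt(15))/6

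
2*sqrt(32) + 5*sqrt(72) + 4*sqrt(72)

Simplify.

2*sqrt(32) = 8*sqrt(2); 5*sqrt(72) = 30*sqrt(2); 4*sqrt(72) = 24*sqrt(2)
Combine: (8 + 30 + 24)·sqrt(2) = 62*sqrt(2)

62*sqrt(2)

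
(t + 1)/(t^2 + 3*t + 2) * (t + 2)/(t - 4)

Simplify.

Factor: t^2 + 3*t + 2 = (t + 1)*(t + 2)
Cancel the common factors (t + 2), (t + 1).

1/(t - 4)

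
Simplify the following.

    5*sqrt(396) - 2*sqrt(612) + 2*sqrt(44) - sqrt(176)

-12*sqrt(17) + 30*sqrt(11)

5*sqrt(396) = 30*sqrt(11); 2*sqrt(612) = 12*sqrt(17); 2*sqrt(44) = 4*sqrt(11); sqrt(176) = 4*sqrt(11)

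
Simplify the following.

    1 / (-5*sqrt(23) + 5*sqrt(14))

(-sqrt(23) - sqrt(14))/45

Multiply numerator and denominator by 5*sqrt(14) + 5*sqrt(23).
Denominator becomes -225; numerator becomes 5*sqrt(14) + 5*sqrt(23).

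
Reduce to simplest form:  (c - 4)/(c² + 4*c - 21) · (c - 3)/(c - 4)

Factor: c² + 4*c - 21 = (c + 7)·(c - 3)
Cancel the common factors (c - 3), (c - 4).

1/(c + 7)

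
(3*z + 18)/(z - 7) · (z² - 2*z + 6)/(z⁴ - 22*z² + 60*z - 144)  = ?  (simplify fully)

3/(z² - 11*z + 28)

Factor: 3*z + 18 = 3·(z + 6);  z⁴ - 22*z² + 60*z - 144 = (z - 4)·(z² - 2*z + 6)·(z + 6)
Cancel the common factors (z² - 2*z + 6), (z + 6).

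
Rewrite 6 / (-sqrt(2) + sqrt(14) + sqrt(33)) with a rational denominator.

(-42*sqrt(14) - 8*sqrt(231) + 90*sqrt(2) + 34*sqrt(33))/59

Group as (sqrt(14) + sqrt(33)) - sqrt(2); multiply by (sqrt(14) + sqrt(33)) + sqrt(2), then rationalise the remaining surd.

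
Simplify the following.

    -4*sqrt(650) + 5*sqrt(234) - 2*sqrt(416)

-13*sqrt(26)

4*sqrt(650) = 20*sqrt(26); 5*sqrt(234) = 15*sqrt(26); 2*sqrt(416) = 8*sqrt(26)
Combine: (-20 + 15 - 8)·sqrt(26) = -13*sqrt(26)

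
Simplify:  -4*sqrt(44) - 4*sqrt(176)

4*sqrt(44) = 8*sqrt(11); 4*sqrt(176) = 16*sqrt(11)
Combine: (-8 - 16)·sqrt(11) = -24*sqrt(11)

-24*sqrt(11)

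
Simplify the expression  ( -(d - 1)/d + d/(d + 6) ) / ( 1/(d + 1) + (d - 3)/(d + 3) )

Numerator: -(d - 1)/d + d/(d + 6) = (-5*d + 6)/(d² + 6*d)
Denominator: 1/(d + 1) + (d - 3)/(d + 3) = (d² - d)/(d² + 4*d + 3)
Divide: ((-5*d + 6)/(d² + 6*d)) · ((d² + 4*d + 3)/(d² - d)) = (-5*d³ - 14*d² + 9*d + 18)/(d⁴ + 5*d³ - 6*d²)

(-5*d³ - 14*d² + 9*d + 18)/(d⁴ + 5*d³ - 6*d²)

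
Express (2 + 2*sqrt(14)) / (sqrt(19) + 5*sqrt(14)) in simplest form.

Multiply numerator and denominator by -sqrt(19) + 5*sqrt(14).
Denominator becomes 331; numerator becomes -2*sqrt(266) - 2*sqrt(19) + 10*sqrt(14) + 140.

(-2*sqrt(266) - 2*sqrt(19) + 10*sqrt(14) + 140)/331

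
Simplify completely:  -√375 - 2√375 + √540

√375 = 5*√15; 2√375 = 10*√15; √540 = 6*√15
Combine: (-5 - 10 + 6)·√15 = -9*√15

-9*√15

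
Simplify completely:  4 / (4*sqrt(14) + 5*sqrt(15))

Multiply numerator and denominator by -4*sqrt(14) + 5*sqrt(15).
Denominator becomes 151; numerator becomes -16*sqrt(14) + 20*sqrt(15).

(-16*sqrt(14) + 20*sqrt(15))/151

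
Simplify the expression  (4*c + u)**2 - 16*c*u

Expanding gives 16*c**2 - 8*c*u + u**2, a perfect square.

(4*c - u)**2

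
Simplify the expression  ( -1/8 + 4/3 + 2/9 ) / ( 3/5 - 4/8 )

515/36

Numerator: -1/8 + 4/3 + 2/9 = 103/72
Denominator: 3/5 - 4/8 = 1/10
Divide: (103/72) · (10) = 515/36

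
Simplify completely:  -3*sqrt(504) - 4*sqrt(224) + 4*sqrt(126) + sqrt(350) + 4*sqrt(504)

3*sqrt(504) = 18*sqrt(14); 4*sqrt(224) = 16*sqrt(14); 4*sqrt(126) = 12*sqrt(14); sqrt(350) = 5*sqrt(14); 4*sqrt(504) = 24*sqrt(14)
Combine: (-18 - 16 + 12 + 5 + 24)·sqrt(14) = 7*sqrt(14)

7*sqrt(14)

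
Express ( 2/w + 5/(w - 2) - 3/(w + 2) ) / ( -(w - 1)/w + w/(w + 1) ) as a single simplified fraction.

Numerator: 2/w + 5/(w - 2) - 3/(w + 2) = (4*w² + 16*w - 8)/(w³ - 4*w)
Denominator: -(w - 1)/w + w/(w + 1) = 1/(w² + w)
Divide: ((4*w² + 16*w - 8)/(w³ - 4*w)) · (w² + w) = (4*w³ + 20*w² + 8*w - 8)/(w² - 4)

(4*w³ + 20*w² + 8*w - 8)/(w² - 4)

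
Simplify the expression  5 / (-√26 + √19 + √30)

(-115*√26 + 75*√30 + 185*√19 + 20*√3705)/1751

Group as (√19 + √30) - √26; multiply by (√19 + √30) + √26, then rationalise the remaining surd.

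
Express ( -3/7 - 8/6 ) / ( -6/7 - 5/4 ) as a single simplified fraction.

148/177

Numerator: -3/7 - 8/6 = -37/21
Denominator: -6/7 - 5/4 = -59/28
Divide: (-37/21) · (-28/59) = 148/177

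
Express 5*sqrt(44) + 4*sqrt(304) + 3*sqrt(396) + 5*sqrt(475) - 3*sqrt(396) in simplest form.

10*sqrt(11) + 41*sqrt(19)

5*sqrt(44) = 10*sqrt(11); 4*sqrt(304) = 16*sqrt(19); 3*sqrt(396) = 18*sqrt(11); 5*sqrt(475) = 25*sqrt(19); 3*sqrt(396) = 18*sqrt(11)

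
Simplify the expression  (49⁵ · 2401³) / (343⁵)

49⁵ = 7^10; 2401³ = 7^12; 343⁵ = 7^15
Combine exponents: 7^7

7^7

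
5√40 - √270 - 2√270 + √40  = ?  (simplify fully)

5√40 = 10*√10; √270 = 3*√30; 2√270 = 6*√30; √40 = 2*√10

-9*√30 + 12*√10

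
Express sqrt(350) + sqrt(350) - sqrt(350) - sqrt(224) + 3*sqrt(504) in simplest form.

19*sqrt(14)

sqrt(350) = 5*sqrt(14); sqrt(350) = 5*sqrt(14); sqrt(350) = 5*sqrt(14); sqrt(224) = 4*sqrt(14); 3*sqrt(504) = 18*sqrt(14)
Combine: (5 + 5 - 5 - 4 + 18)·sqrt(14) = 19*sqrt(14)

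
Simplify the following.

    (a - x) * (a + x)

a^2 - x^2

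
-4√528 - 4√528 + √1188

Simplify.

4√528 = 16*√33; 4√528 = 16*√33; √1188 = 6*√33
Combine: (-16 - 16 + 6)·√33 = -26*√33

-26*√33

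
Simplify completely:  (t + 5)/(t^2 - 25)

Factor: t^2 - 25 = (t + 5)*(t - 5)
Cancel the common factor (t + 5).

1/(t - 5)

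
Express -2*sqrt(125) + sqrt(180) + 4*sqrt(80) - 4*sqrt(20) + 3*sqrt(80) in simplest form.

16*sqrt(5)

2*sqrt(125) = 10*sqrt(5); sqrt(180) = 6*sqrt(5); 4*sqrt(80) = 16*sqrt(5); 4*sqrt(20) = 8*sqrt(5); 3*sqrt(80) = 12*sqrt(5)
Combine: (-10 + 6 + 16 - 8 + 12)·sqrt(5) = 16*sqrt(5)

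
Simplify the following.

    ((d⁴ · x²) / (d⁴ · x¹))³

x³

Inside the bracket: x¹
Raise to the power 3: x³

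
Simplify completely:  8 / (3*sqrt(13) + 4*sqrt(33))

(-24*sqrt(13) + 32*sqrt(33))/411

Multiply numerator and denominator by -4*sqrt(33) + 3*sqrt(13).
Denominator becomes -411; numerator becomes -32*sqrt(33) + 24*sqrt(13).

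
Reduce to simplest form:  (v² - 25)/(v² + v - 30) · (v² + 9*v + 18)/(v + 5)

v + 3

Factor: v² - 25 = (v + 5)·(v - 5);  v² + v - 30 = (v - 5)·(v + 6);  v² + 9*v + 18 = (v + 6)·(v + 3)
Cancel the common factors (v - 5), (v + 5), (v + 6).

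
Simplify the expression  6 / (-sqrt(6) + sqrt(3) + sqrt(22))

(-150*sqrt(3) - 72*sqrt(11) + 114*sqrt(6) + 78*sqrt(22))/97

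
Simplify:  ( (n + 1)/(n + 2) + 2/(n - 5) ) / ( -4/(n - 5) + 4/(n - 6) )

Numerator: (n + 1)/(n + 2) + 2/(n - 5) = (n² - 2*n - 1)/(n² - 3*n - 10)
Denominator: -4/(n - 5) + 4/(n - 6) = 4/(n² - 11*n + 30)
Divide: ((n² - 2*n - 1)/(n² - 3*n - 10)) · (n²/4 - 11*n/4 + 15/2) = (n³ - 8*n² + 11*n + 6)/(4*n + 8)

(n³ - 8*n² + 11*n + 6)/(4*n + 8)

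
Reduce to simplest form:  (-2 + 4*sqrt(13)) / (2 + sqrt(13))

Multiply numerator and denominator by -sqrt(13) + 2.
Denominator becomes -9; numerator becomes -56 + 10*sqrt(13).

(-10*sqrt(13) + 56)/9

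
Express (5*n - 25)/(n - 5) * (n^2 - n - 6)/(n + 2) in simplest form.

5*n - 15

Factor: 5*n - 25 = 5*(n - 5);  n^2 - n - 6 = (n - 3)*(n + 2)
Cancel the common factors (n + 2), (n - 5).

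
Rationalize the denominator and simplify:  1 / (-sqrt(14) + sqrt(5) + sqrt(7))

(sqrt(14) + 6*sqrt(7) + 8*sqrt(5) + 7*sqrt(10))/68

Group as (sqrt(5) + sqrt(7)) - sqrt(14); multiply by (sqrt(5) + sqrt(7)) + sqrt(14), then rationalise the remaining surd.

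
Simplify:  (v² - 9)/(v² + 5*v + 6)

(v - 3)/(v + 2)

Factor: v² - 9 = (v + 3)·(v - 3);  v² + 5*v + 6 = (v + 3)·(v + 2)
Cancel the common factor (v + 3).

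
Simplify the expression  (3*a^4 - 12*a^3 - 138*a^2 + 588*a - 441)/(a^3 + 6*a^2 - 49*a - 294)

(3*a^2 - 12*a + 9)/(a + 6)

Factor: 3*a^4 - 12*a^3 - 138*a^2 + 588*a - 441 = 3*(a - 3)*(a + 7)*(a - 7)*(a - 1);  a^3 + 6*a^2 - 49*a - 294 = (a - 7)*(a + 6)*(a + 7)
Cancel the common factors (a + 7), (a - 7).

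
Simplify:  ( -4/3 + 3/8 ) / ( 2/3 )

-23/16

Numerator: -4/3 + 3/8 = -23/24
Denominator: 2/3 = 2/3
Divide: (-23/24) · (3/2) = -23/16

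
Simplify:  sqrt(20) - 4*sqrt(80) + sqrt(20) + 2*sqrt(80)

sqrt(20) = 2*sqrt(5); 4*sqrt(80) = 16*sqrt(5); sqrt(20) = 2*sqrt(5); 2*sqrt(80) = 8*sqrt(5)
Combine: (2 - 16 + 2 + 8)·sqrt(5) = -4*sqrt(5)

-4*sqrt(5)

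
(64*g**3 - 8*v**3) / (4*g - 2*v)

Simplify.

16*g**2 + 8*g*v + 4*v**2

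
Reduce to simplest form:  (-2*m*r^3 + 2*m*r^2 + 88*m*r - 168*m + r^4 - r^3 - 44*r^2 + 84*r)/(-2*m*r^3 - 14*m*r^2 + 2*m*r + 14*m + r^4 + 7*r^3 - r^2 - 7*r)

Factor: -2*m*r^3 + 2*m*r^2 + 88*m*r - 168*m + r^4 - r^3 - 44*r^2 + 84*r = (r - 2)*(r - 6)*(r + 7)*(-2*m + r);  -2*m*r^3 - 14*m*r^2 + 2*m*r + 14*m + r^4 + 7*r^3 - r^2 - 7*r = (r + 1)*(r - 1)*(-2*m + r)*(r + 7)
Cancel the common factors (-2*m + r), (r + 7).

(r^2 - 8*r + 12)/(r^2 - 1)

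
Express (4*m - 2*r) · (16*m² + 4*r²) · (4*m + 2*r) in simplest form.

256*m⁴ - 16*r⁴

Telescope via difference of squares: ((4*m)+(2*r))((4*m)-(2*r)) = 16*m² - 4*r², then repeat with the next factor.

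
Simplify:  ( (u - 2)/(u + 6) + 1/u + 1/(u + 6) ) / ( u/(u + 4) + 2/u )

(u³ + 4*u² + 6*u + 24)/(u³ + 8*u² + 20*u + 48)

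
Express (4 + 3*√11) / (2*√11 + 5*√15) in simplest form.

Multiply numerator and denominator by -5*√15 + 2*√11.
Denominator becomes -331; numerator becomes -15*√165 - 20*√15 + 8*√11 + 66.

(-66 - 8*√11 + 20*√15 + 15*√165)/331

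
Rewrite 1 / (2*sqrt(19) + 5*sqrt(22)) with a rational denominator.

Multiply numerator and denominator by -2*sqrt(19) + 5*sqrt(22).
Denominator becomes 474; numerator becomes -2*sqrt(19) + 5*sqrt(22).

(-2*sqrt(19) + 5*sqrt(22))/474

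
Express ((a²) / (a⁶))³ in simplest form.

Inside the bracket: (a^-4)
Raise to the power 3: (a^-12)

a^(-12)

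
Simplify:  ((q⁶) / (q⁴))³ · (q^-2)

q⁴

Inside the bracket: q²
Raise to the power 3: q⁶
Multiply by (q^-2): add exponents.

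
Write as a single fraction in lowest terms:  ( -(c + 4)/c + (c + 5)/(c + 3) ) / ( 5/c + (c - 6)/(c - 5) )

(-2*c² - 2*c + 60)/(c³ + 2*c² - 28*c - 75)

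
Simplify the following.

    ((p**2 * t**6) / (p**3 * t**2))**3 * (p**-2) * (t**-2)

Inside the bracket: (p**-1) * t**4
Raise to the power 3: (p**-3) * t**12
Multiply by (p**-2) * (t**-2): add exponents.

t**10/p**5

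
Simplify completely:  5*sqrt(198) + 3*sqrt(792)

33*sqrt(22)

5*sqrt(198) = 15*sqrt(22); 3*sqrt(792) = 18*sqrt(22)
Combine: (15 + 18)·sqrt(22) = 33*sqrt(22)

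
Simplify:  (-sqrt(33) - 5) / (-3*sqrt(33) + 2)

(17*sqrt(33) + 109)/293

Multiply numerator and denominator by 2 + 3*sqrt(33).
Denominator becomes -293; numerator becomes -109 - 17*sqrt(33).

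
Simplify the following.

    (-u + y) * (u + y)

-u^2 + y^2

Pair the conjugate factors: (y+u)(y-u) = -u^2 + y^2.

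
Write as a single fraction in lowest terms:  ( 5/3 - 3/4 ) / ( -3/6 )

Numerator: 5/3 - 3/4 = 11/12
Denominator: -3/6 = -1/2
Divide: (11/12) · (-2) = -11/6

-11/6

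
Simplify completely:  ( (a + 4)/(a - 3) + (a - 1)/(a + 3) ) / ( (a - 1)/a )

Numerator: (a + 4)/(a - 3) + (a - 1)/(a + 3) = (2*a² + 3*a + 15)/(a² - 9)
Denominator: (a - 1)/a = (a - 1)/a
Divide: ((2*a² + 3*a + 15)/(a² - 9)) · (a/(a - 1)) = (2*a³ + 3*a² + 15*a)/(a³ - a² - 9*a + 9)

(2*a³ + 3*a² + 15*a)/(a³ - a² - 9*a + 9)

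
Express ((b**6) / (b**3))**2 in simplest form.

Inside the bracket: b**3
Raise to the power 2: b**6

b**6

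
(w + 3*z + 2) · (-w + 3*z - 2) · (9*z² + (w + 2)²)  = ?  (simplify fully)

-w⁴ - 8*w³ - 24*w² - 32*w + 81*z⁴ - 16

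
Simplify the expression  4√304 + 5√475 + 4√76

49*√19

4√304 = 16*√19; 5√475 = 25*√19; 4√76 = 8*√19
Combine: (16 + 25 + 8)·√19 = 49*√19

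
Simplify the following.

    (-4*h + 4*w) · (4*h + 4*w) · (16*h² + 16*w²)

-256*h⁴ + 256*w⁴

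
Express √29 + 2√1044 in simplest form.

√29 = √29; 2√1044 = 12*√29
Combine: (1 + 12)·√29 = 13*√29

13*√29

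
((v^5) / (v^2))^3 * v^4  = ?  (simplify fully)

v^13

Inside the bracket: v^3
Raise to the power 3: v^9
Multiply by v^4: add exponents.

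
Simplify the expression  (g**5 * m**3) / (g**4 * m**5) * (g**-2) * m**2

1/g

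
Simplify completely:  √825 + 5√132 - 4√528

-√33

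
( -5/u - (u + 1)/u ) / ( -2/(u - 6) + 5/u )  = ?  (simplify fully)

(-u^2 + 36)/(3*u - 30)

Numerator: -5/u - (u + 1)/u = (-u - 6)/u
Denominator: -2/(u - 6) + 5/u = (3*u - 30)/(u^2 - 6*u)
Divide: ((-u - 6)/u) · ((u^2 - 6*u)/(3*u - 30)) = (-u^2 + 36)/(3*u - 30)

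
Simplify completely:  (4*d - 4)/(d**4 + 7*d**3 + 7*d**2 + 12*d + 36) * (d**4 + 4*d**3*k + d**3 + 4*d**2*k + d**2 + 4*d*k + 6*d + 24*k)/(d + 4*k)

Factor: 4*d - 4 = 4*(d - 1);  d**4 + 7*d**3 + 7*d**2 + 12*d + 36 = (d + 6)*(d + 2)*(d**2 - d + 3);  d**4 + 4*d**3*k + d**3 + 4*d**2*k + d**2 + 4*d*k + 6*d + 24*k = (d + 4*k)*(d**2 - d + 3)*(d + 2)
Cancel the common factors (d**2 - d + 3), (d + 4*k), (d + 2).

(4*d - 4)/(d + 6)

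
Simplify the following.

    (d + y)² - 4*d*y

Expand the square and combine the 4*d*y term.

(d - y)²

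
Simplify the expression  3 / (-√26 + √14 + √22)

Group as (√14 + √22) - √26; multiply by (√14 + √22) + √26, then rationalise the remaining surd.

(-15*√26 + 27*√22 + 51*√14 + 6*√2002)/566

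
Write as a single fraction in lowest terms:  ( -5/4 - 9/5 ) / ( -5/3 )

183/100

Numerator: -5/4 - 9/5 = -61/20
Denominator: -5/3 = -5/3
Divide: (-61/20) · (-3/5) = 183/100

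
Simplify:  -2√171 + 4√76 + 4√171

2√171 = 6*√19; 4√76 = 8*√19; 4√171 = 12*√19
Combine: (-6 + 8 + 12)·√19 = 14*√19

14*√19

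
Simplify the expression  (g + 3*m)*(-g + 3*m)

-g**2 + 9*m**2

Product of conjugates: (P+Q)(P-Q) = P**2 - Q**2.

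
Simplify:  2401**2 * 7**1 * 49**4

7**17

2401**2 = 7**8; 7**1 = 7**1; 49**4 = 7**8
Combine exponents: 7**17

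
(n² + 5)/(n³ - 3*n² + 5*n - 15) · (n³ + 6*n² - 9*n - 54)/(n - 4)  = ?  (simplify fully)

Factor: n³ - 3*n² + 5*n - 15 = (n² + 5)·(n - 3);  n³ + 6*n² - 9*n - 54 = (n + 6)·(n - 3)·(n + 3)
Cancel the common factors (n² + 5), (n - 3).

(n² + 9*n + 18)/(n - 4)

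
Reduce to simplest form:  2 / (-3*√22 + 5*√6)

(-3*√22 - 5*√6)/24

Multiply numerator and denominator by 5*√6 + 3*√22.
Denominator becomes -48; numerator becomes 10*√6 + 6*√22.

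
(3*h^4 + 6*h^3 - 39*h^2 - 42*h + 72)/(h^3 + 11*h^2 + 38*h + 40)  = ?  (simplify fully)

(3*h^2 - 12*h + 9)/(h + 5)

Factor: 3*h^4 + 6*h^3 - 39*h^2 - 42*h + 72 = 3*(h - 1)*(h - 3)*(h + 4)*(h + 2);  h^3 + 11*h^2 + 38*h + 40 = (h + 5)*(h + 2)*(h + 4)
Cancel the common factors (h + 2), (h + 4).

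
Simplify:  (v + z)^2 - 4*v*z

(v - z)^2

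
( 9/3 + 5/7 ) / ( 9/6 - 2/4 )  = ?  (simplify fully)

Numerator: 9/3 + 5/7 = 26/7
Denominator: 9/6 - 2/4 = 1
Divide: (26/7) · (1) = 26/7

26/7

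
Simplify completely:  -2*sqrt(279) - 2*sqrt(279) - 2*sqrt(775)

-22*sqrt(31)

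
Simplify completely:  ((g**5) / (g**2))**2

g**6

Inside the bracket: g**3
Raise to the power 2: g**6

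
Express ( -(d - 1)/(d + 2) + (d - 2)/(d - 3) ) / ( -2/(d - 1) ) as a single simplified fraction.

(-4*d² + 11*d - 7)/(2*d² - 2*d - 12)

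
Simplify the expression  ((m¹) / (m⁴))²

m^(-6)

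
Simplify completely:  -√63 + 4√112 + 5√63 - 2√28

24*√7

√63 = 3*√7; 4√112 = 16*√7; 5√63 = 15*√7; 2√28 = 4*√7
Combine: (-3 + 16 + 15 - 4)·√7 = 24*√7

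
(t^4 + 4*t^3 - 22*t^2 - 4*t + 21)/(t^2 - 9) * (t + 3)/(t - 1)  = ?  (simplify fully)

t^2 + 8*t + 7

Factor: t^4 + 4*t^3 - 22*t^2 - 4*t + 21 = (t + 7)*(t + 1)*(t - 3)*(t - 1);  t^2 - 9 = (t - 3)*(t + 3)
Cancel the common factors (t - 3), (t + 3), (t - 1).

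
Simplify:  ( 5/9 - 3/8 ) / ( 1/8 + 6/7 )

Numerator: 5/9 - 3/8 = 13/72
Denominator: 1/8 + 6/7 = 55/56
Divide: (13/72) · (56/55) = 91/495

91/495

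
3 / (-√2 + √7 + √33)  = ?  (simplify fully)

Group as (√7 + √33) - √2; multiply by (√7 + √33) + √2, then rationalise the remaining surd.

(-42*√7 - 3*√462 + 57*√2 + 36*√33)/260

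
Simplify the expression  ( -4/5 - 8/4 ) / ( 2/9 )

Numerator: -4/5 - 8/4 = -14/5
Denominator: 2/9 = 2/9
Divide: (-14/5) · (9/2) = -63/5

-63/5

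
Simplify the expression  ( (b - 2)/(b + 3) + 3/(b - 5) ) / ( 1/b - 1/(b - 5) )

Numerator: (b - 2)/(b + 3) + 3/(b - 5) = (b² - 4*b + 19)/(b² - 2*b - 15)
Denominator: 1/b - 1/(b - 5) = -5/(b² - 5*b)
Divide: ((b² - 4*b + 19)/(b² - 2*b - 15)) · (-b²/5 + b) = (-b³ + 4*b² - 19*b)/(5*b + 15)

(-b³ + 4*b² - 19*b)/(5*b + 15)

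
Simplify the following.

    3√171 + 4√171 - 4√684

3√171 = 9*√19; 4√171 = 12*√19; 4√684 = 24*√19
Combine: (9 + 12 - 24)·√19 = -3*√19

-3*√19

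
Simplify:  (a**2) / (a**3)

Quotient: (a**-1)

1/a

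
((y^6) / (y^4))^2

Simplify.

Inside the bracket: y^2
Raise to the power 2: y^4

y^4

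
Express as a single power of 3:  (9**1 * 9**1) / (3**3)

9**1 = 3**2; 9**1 = 3**2; 3**3 = 3**3
Combine exponents: 3**1

3**1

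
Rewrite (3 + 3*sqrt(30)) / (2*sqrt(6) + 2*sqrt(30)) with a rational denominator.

Multiply numerator and denominator by -2*sqrt(6) + 2*sqrt(30).
Denominator becomes 96; numerator becomes -36*sqrt(5) - 6*sqrt(6) + 6*sqrt(30) + 180.

(-6*sqrt(5) - sqrt(6) + sqrt(30) + 30)/16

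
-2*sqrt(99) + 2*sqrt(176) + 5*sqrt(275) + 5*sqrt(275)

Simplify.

52*sqrt(11)

2*sqrt(99) = 6*sqrt(11); 2*sqrt(176) = 8*sqrt(11); 5*sqrt(275) = 25*sqrt(11); 5*sqrt(275) = 25*sqrt(11)
Combine: (-6 + 8 + 25 + 25)·sqrt(11) = 52*sqrt(11)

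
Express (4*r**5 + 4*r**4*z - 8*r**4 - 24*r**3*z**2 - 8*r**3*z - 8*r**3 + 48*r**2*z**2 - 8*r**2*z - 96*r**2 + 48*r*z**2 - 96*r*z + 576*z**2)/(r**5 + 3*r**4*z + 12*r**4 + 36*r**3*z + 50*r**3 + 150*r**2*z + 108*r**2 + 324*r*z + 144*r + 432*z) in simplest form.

Factor: 4*r**5 + 4*r**4*z - 8*r**4 - 24*r**3*z**2 - 8*r**3*z - 8*r**3 + 48*r**2*z**2 - 8*r**2*z - 96*r**2 + 48*r*z**2 - 96*r*z + 576*z**2 = 4*(r - 4)*(r**2 + 2*r + 6)*(r - 2*z)*(r + 3*z);  r**5 + 3*r**4*z + 12*r**4 + 36*r**3*z + 50*r**3 + 150*r**2*z + 108*r**2 + 324*r*z + 144*r + 432*z = (r + 3*z)*(r + 4)*(r**2 + 2*r + 6)*(r + 6)
Cancel the common factors (r**2 + 2*r + 6), (r + 3*z).

(4*r**2 - 8*r*z - 16*r + 32*z)/(r**2 + 10*r + 24)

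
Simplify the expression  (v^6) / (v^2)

Quotient: v^4

v^4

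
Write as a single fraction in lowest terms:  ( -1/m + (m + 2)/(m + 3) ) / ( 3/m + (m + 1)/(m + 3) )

(m**2 + m - 3)/(m**2 + 4*m + 9)

Numerator: -1/m + (m + 2)/(m + 3) = (m**2 + m - 3)/(m**2 + 3*m)
Denominator: 3/m + (m + 1)/(m + 3) = (m**2 + 4*m + 9)/(m**2 + 3*m)
Divide: ((m**2 + m - 3)/(m**2 + 3*m)) · ((m**2 + 3*m)/(m**2 + 4*m + 9)) = (m**2 + m - 3)/(m**2 + 4*m + 9)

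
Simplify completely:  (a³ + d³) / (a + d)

d^3 + a^3 = (a + d)(a² - a*d + d²).

a² - a*d + d²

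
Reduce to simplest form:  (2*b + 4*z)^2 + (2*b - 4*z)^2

Binomially expand both and collect terms in (2*b), (4*z).

8*b^2 + 32*z^2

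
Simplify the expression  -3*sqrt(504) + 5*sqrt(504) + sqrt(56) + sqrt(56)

3*sqrt(504) = 18*sqrt(14); 5*sqrt(504) = 30*sqrt(14); sqrt(56) = 2*sqrt(14); sqrt(56) = 2*sqrt(14)
Combine: (-18 + 30 + 2 + 2)·sqrt(14) = 16*sqrt(14)

16*sqrt(14)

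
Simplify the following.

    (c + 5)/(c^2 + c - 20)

1/(c - 4)

Factor: c^2 + c - 20 = (c + 5)*(c - 4)
Cancel the common factor (c + 5).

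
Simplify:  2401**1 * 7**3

2401**1 = 7**4; 7**3 = 7**3
Combine exponents: 7**7

7**7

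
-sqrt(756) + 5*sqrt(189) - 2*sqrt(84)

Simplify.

sqrt(756) = 6*sqrt(21); 5*sqrt(189) = 15*sqrt(21); 2*sqrt(84) = 4*sqrt(21)
Combine: (-6 + 15 - 4)·sqrt(21) = 5*sqrt(21)

5*sqrt(21)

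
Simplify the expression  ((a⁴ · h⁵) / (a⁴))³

h^15

Inside the bracket: h⁵
Raise to the power 3: h^15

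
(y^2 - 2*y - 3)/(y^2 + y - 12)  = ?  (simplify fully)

Factor: y^2 - 2*y - 3 = (y - 3)*(y + 1);  y^2 + y - 12 = (y - 3)*(y + 4)
Cancel the common factor (y - 3).

(y + 1)/(y + 4)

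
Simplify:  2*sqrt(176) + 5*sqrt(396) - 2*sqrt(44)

34*sqrt(11)

2*sqrt(176) = 8*sqrt(11); 5*sqrt(396) = 30*sqrt(11); 2*sqrt(44) = 4*sqrt(11)
Combine: (8 + 30 - 4)·sqrt(11) = 34*sqrt(11)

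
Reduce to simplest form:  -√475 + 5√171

10*√19

√475 = 5*√19; 5√171 = 15*√19
Combine: (-5 + 15)·√19 = 10*√19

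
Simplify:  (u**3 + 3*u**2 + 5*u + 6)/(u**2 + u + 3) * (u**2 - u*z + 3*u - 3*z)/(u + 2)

u**2 - u*z + 3*u - 3*z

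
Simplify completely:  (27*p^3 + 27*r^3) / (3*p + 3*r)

9*p^2 - 9*p*r + 9*r^2

(3*p)^3 + (3*r)^3 = (3*p + 3*r)(9*p^2 - 9*p*r + 9*r^2).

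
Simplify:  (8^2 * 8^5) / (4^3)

8^2 = 2^6; 8^5 = 2^15; 4^3 = 2^6
Combine exponents: 2^15

2^15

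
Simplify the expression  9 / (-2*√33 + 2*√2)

(-9*√33 - 9*√2)/62

Multiply numerator and denominator by 2*√2 + 2*√33.
Denominator becomes -124; numerator becomes 18*√2 + 18*√33.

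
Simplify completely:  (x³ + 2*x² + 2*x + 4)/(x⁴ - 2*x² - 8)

1/(x - 2)

Factor: x³ + 2*x² + 2*x + 4 = (x + 2)·(x² + 2);  x⁴ - 2*x² - 8 = (x² + 2)·(x + 2)·(x - 2)
Cancel the common factors (x² + 2), (x + 2).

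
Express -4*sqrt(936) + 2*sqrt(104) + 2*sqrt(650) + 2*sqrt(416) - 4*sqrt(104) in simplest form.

-10*sqrt(26)

4*sqrt(936) = 24*sqrt(26); 2*sqrt(104) = 4*sqrt(26); 2*sqrt(650) = 10*sqrt(26); 2*sqrt(416) = 8*sqrt(26); 4*sqrt(104) = 8*sqrt(26)
Combine: (-24 + 4 + 10 + 8 - 8)·sqrt(26) = -10*sqrt(26)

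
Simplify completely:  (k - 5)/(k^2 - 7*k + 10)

1/(k - 2)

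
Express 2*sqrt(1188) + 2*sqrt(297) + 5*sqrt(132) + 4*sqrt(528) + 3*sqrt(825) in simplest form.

59*sqrt(33)

2*sqrt(1188) = 12*sqrt(33); 2*sqrt(297) = 6*sqrt(33); 5*sqrt(132) = 10*sqrt(33); 4*sqrt(528) = 16*sqrt(33); 3*sqrt(825) = 15*sqrt(33)
Combine: (12 + 6 + 10 + 16 + 15)·sqrt(33) = 59*sqrt(33)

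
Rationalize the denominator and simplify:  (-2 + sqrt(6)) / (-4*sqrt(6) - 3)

(-30 + 11*sqrt(6))/87

Multiply numerator and denominator by -3 + 4*sqrt(6).
Denominator becomes -87; numerator becomes -11*sqrt(6) + 30.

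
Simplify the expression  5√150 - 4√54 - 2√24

9*√6

5√150 = 25*√6; 4√54 = 12*√6; 2√24 = 4*√6
Combine: (25 - 12 - 4)·√6 = 9*√6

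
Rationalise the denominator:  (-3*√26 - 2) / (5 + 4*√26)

Multiply numerator and denominator by -4*√26 + 5.
Denominator becomes -391; numerator becomes -7*√26 + 302.

(-302 + 7*√26)/391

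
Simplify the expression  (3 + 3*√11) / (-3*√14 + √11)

(-9*√154 - 9*√14 - 33 - 3*√11)/115

Multiply numerator and denominator by √11 + 3*√14.
Denominator becomes -115; numerator becomes 3*√11 + 33 + 9*√14 + 9*√154.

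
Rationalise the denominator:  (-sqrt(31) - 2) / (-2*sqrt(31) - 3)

(sqrt(31) + 56)/115

Multiply numerator and denominator by -3 + 2*sqrt(31).
Denominator becomes -115; numerator becomes -56 - sqrt(31).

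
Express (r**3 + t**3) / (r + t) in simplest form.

r**2 - r*t + t**2

Apply the sum-of-cubes factorisation and cancel (r + t).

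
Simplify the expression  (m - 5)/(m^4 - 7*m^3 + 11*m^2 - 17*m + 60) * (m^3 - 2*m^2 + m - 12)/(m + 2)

1/(m + 2)

Factor: m^4 - 7*m^3 + 11*m^2 - 17*m + 60 = (m - 3)*(m^2 + m + 4)*(m - 5);  m^3 - 2*m^2 + m - 12 = (m - 3)*(m^2 + m + 4)
Cancel the common factors (m^2 + m + 4), (m - 3), (m - 5).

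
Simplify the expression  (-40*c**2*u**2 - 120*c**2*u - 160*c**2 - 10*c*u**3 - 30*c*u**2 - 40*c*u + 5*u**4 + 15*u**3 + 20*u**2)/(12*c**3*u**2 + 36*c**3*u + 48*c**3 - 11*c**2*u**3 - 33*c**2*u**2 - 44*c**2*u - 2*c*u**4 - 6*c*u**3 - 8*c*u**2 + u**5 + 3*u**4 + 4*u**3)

Factor: -40*c**2*u**2 - 120*c**2*u - 160*c**2 - 10*c*u**3 - 30*c*u**2 - 40*c*u + 5*u**4 + 15*u**3 + 20*u**2 = 5*(-4*c + u)*(u**2 + 3*u + 4)*(2*c + u);  12*c**3*u**2 + 36*c**3*u + 48*c**3 - 11*c**2*u**3 - 33*c**2*u**2 - 44*c**2*u - 2*c*u**4 - 6*c*u**3 - 8*c*u**2 + u**5 + 3*u**4 + 4*u**3 = (-c + u)*(-4*c + u)*(3*c + u)*(u**2 + 3*u + 4)
Cancel the common factors (u**2 + 3*u + 4), (-4*c + u).

(10*c + 5*u)/(-3*c**2 + 2*c*u + u**2)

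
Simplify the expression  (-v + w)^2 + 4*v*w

Expanding gives v^2 + 2*v*w + w^2, a perfect square.

(v + w)^2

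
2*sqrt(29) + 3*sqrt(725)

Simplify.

17*sqrt(29)

2*sqrt(29) = 2*sqrt(29); 3*sqrt(725) = 15*sqrt(29)
Combine: (2 + 15)·sqrt(29) = 17*sqrt(29)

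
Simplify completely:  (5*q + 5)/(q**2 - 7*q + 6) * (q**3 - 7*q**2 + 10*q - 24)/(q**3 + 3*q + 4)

5/(q - 1)

Factor: 5*q + 5 = 5*(q + 1);  q**2 - 7*q + 6 = (q - 1)*(q - 6);  q**3 - 7*q**2 + 10*q - 24 = (q - 6)*(q**2 - q + 4);  q**3 + 3*q + 4 = (q**2 - q + 4)*(q + 1)
Cancel the common factors (q**2 - q + 4), (q + 1), (q - 6).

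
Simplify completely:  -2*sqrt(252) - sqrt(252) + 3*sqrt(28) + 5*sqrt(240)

-12*sqrt(7) + 20*sqrt(15)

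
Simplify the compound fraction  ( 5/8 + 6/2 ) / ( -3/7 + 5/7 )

Numerator: 5/8 + 6/2 = 29/8
Denominator: -3/7 + 5/7 = 2/7
Divide: (29/8) · (7/2) = 203/16

203/16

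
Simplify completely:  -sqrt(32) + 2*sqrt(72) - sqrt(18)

sqrt(32) = 4*sqrt(2); 2*sqrt(72) = 12*sqrt(2); sqrt(18) = 3*sqrt(2)
Combine: (-4 + 12 - 3)·sqrt(2) = 5*sqrt(2)

5*sqrt(2)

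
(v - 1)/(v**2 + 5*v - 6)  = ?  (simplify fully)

1/(v + 6)

Factor: v**2 + 5*v - 6 = (v - 1)*(v + 6)
Cancel the common factor (v - 1).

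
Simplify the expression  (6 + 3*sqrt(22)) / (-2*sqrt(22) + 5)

Multiply numerator and denominator by 5 + 2*sqrt(22).
Denominator becomes -63; numerator becomes 27*sqrt(22) + 162.

(-18 - 3*sqrt(22))/7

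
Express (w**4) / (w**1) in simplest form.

w**3

Quotient: w**3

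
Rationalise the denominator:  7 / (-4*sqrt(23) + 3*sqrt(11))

(-28*sqrt(23) - 21*sqrt(11))/269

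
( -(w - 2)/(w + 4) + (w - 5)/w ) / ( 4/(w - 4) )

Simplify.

(w^2 - 24*w + 80)/(4*w^2 + 16*w)

Numerator: -(w - 2)/(w + 4) + (w - 5)/w = (w - 20)/(w^2 + 4*w)
Denominator: 4/(w - 4) = 4/(w - 4)
Divide: ((w - 20)/(w^2 + 4*w)) · (w/4 - 1) = (w^2 - 24*w + 80)/(4*w^2 + 16*w)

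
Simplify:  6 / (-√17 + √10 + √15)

Group as (√10 + √15) - √17; multiply by (√10 + √15) + √17, then rationalise the remaining surd.

(-12*√17 + 18*√15 + 33*√10 + 15*√102)/134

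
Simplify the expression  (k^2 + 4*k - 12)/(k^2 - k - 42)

Factor: k^2 + 4*k - 12 = (k - 2)*(k + 6);  k^2 - k - 42 = (k - 7)*(k + 6)
Cancel the common factor (k + 6).

(k - 2)/(k - 7)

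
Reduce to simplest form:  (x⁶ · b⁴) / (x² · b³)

Quotient: x⁴ · b¹

b*x⁴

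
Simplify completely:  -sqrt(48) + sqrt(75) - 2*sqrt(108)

sqrt(48) = 4*sqrt(3); sqrt(75) = 5*sqrt(3); 2*sqrt(108) = 12*sqrt(3)
Combine: (-4 + 5 - 12)·sqrt(3) = -11*sqrt(3)

-11*sqrt(3)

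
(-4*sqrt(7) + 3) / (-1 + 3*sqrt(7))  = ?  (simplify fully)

Multiply numerator and denominator by -3*sqrt(7) - 1.
Denominator becomes -62; numerator becomes -5*sqrt(7) + 81.

(-81 + 5*sqrt(7))/62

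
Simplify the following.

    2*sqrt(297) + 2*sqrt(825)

2*sqrt(297) = 6*sqrt(33); 2*sqrt(825) = 10*sqrt(33)
Combine: (6 + 10)·sqrt(33) = 16*sqrt(33)

16*sqrt(33)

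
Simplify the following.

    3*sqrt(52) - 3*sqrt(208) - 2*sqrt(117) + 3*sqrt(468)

6*sqrt(13)

3*sqrt(52) = 6*sqrt(13); 3*sqrt(208) = 12*sqrt(13); 2*sqrt(117) = 6*sqrt(13); 3*sqrt(468) = 18*sqrt(13)
Combine: (6 - 12 - 6 + 18)·sqrt(13) = 6*sqrt(13)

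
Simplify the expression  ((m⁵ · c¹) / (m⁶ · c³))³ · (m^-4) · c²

Inside the bracket: (m^-1) · (c^-2)
Raise to the power 3: (m^-3) · (c^-6)
Multiply by (m^-4) · c²: add exponents.

1/(c⁴*m⁷)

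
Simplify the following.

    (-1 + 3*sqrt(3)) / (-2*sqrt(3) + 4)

Multiply numerator and denominator by 2*sqrt(3) + 4.
Denominator becomes 4; numerator becomes 14 + 10*sqrt(3).

(7 + 5*sqrt(3))/2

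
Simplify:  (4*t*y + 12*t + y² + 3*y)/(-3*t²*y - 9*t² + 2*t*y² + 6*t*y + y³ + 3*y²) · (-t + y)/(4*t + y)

Factor: 4*t*y + 12*t + y² + 3*y = (4*t + y)·(y + 3);  -3*t²*y - 9*t² + 2*t*y² + 6*t*y + y³ + 3*y² = (y + 3)·(-t + y)·(3*t + y)
Cancel the common factors (-t + y), (4*t + y), (y + 3).

1/(3*t + y)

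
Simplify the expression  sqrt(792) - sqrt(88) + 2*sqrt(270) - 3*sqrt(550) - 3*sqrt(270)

sqrt(792) = 6*sqrt(22); sqrt(88) = 2*sqrt(22); 2*sqrt(270) = 6*sqrt(30); 3*sqrt(550) = 15*sqrt(22); 3*sqrt(270) = 9*sqrt(30)

-11*sqrt(22) - 3*sqrt(30)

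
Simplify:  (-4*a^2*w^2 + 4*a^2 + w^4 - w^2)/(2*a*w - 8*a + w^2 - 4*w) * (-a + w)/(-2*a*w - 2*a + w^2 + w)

Factor: -4*a^2*w^2 + 4*a^2 + w^4 - w^2 = (-2*a + w)*(w + 1)*(2*a + w)*(w - 1);  2*a*w - 8*a + w^2 - 4*w = (2*a + w)*(w - 4);  -2*a*w - 2*a + w^2 + w = (-2*a + w)*(w + 1)
Cancel the common factors (2*a + w), (w + 1), (-2*a + w).

(-a*w + a + w^2 - w)/(w - 4)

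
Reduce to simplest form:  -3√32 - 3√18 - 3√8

3√32 = 12*√2; 3√18 = 9*√2; 3√8 = 6*√2
Combine: (-12 - 9 - 6)·√2 = -27*√2

-27*√2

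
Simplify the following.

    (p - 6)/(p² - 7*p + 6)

1/(p - 1)

Factor: p² - 7*p + 6 = (p - 1)·(p - 6)
Cancel the common factor (p - 6).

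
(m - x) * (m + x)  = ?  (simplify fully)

m^2 - x^2

Pair the conjugate factors: (m+x)(m-x) = m^2 - x^2.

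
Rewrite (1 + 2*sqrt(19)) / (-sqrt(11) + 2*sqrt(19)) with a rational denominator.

Multiply numerator and denominator by sqrt(11) + 2*sqrt(19).
Denominator becomes 65; numerator becomes sqrt(11) + 2*sqrt(19) + 2*sqrt(209) + 76.

(sqrt(11) + 2*sqrt(19) + 2*sqrt(209) + 76)/65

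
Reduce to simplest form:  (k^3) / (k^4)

1/k

Quotient: (k^-1)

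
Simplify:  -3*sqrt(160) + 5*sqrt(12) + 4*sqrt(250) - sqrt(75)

3*sqrt(160) = 12*sqrt(10); 5*sqrt(12) = 10*sqrt(3); 4*sqrt(250) = 20*sqrt(10); sqrt(75) = 5*sqrt(3)

5*sqrt(3) + 8*sqrt(10)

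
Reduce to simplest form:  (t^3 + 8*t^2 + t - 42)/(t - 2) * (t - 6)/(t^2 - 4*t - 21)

Factor: t^3 + 8*t^2 + t - 42 = (t + 3)*(t - 2)*(t + 7);  t^2 - 4*t - 21 = (t + 3)*(t - 7)
Cancel the common factors (t + 3), (t - 2).

(t^2 + t - 42)/(t - 7)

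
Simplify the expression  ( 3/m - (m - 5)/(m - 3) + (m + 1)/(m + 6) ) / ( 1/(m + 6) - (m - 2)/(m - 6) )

(-36*m**2 + 270*m - 324)/(m**4 - 15*m**2 + 18*m)

Numerator: 3/m - (m - 5)/(m - 3) + (m + 1)/(m + 6) = (36*m - 54)/(m**3 + 3*m**2 - 18*m)
Denominator: 1/(m + 6) - (m - 2)/(m - 6) = (-m**2 - 3*m + 6)/(m**2 - 36)
Divide: ((36*m - 54)/(m**3 + 3*m**2 - 18*m)) · ((m**2 - 36)/(-m**2 - 3*m + 6)) = (-36*m**2 + 270*m - 324)/(m**4 - 15*m**2 + 18*m)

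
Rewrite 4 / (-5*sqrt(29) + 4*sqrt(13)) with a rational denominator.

(-20*sqrt(29) - 16*sqrt(13))/517

Multiply numerator and denominator by 4*sqrt(13) + 5*sqrt(29).
Denominator becomes -517; numerator becomes 16*sqrt(13) + 20*sqrt(29).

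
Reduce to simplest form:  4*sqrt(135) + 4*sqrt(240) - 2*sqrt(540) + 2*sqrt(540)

28*sqrt(15)

4*sqrt(135) = 12*sqrt(15); 4*sqrt(240) = 16*sqrt(15); 2*sqrt(540) = 12*sqrt(15); 2*sqrt(540) = 12*sqrt(15)
Combine: (12 + 16 - 12 + 12)·sqrt(15) = 28*sqrt(15)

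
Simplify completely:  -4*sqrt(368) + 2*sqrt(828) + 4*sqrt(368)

4*sqrt(368) = 16*sqrt(23); 2*sqrt(828) = 12*sqrt(23); 4*sqrt(368) = 16*sqrt(23)
Combine: (-16 + 12 + 16)·sqrt(23) = 12*sqrt(23)

12*sqrt(23)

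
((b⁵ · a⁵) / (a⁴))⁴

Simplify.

a⁴*b^20

Inside the bracket: b⁵ · a¹
Raise to the power 4: b^20 · a⁴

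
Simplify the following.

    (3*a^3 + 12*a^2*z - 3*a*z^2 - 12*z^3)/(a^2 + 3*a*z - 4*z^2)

Factor: 3*a^3 + 12*a^2*z - 3*a*z^2 - 12*z^3 = 3*(a - z)*(a + 4*z)*(a + z);  a^2 + 3*a*z - 4*z^2 = (a - z)*(a + 4*z)
Cancel the common factors (a - z), (a + 4*z).

3*a + 3*z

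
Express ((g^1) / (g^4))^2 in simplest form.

g^(-6)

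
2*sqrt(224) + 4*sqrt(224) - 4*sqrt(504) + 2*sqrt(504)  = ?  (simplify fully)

2*sqrt(224) = 8*sqrt(14); 4*sqrt(224) = 16*sqrt(14); 4*sqrt(504) = 24*sqrt(14); 2*sqrt(504) = 12*sqrt(14)
Combine: (8 + 16 - 24 + 12)·sqrt(14) = 12*sqrt(14)

12*sqrt(14)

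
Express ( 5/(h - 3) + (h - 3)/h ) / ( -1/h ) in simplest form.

(-h² + h - 9)/(h - 3)

Numerator: 5/(h - 3) + (h - 3)/h = (h² - h + 9)/(h² - 3*h)
Denominator: -1/h = -1/h
Divide: ((h² - h + 9)/(h² - 3*h)) · (-h) = (-h² + h - 9)/(h - 3)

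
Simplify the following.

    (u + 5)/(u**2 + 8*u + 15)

1/(u + 3)

Factor: u**2 + 8*u + 15 = (u + 3)*(u + 5)
Cancel the common factor (u + 5).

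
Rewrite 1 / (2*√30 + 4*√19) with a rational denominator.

Multiply numerator and denominator by -4*√19 + 2*√30.
Denominator becomes -184; numerator becomes -4*√19 + 2*√30.

(-√30 + 2*√19)/92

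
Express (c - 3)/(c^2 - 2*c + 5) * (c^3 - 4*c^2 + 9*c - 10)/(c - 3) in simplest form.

c - 2

Factor: c^3 - 4*c^2 + 9*c - 10 = (c^2 - 2*c + 5)*(c - 2)
Cancel the common factors (c^2 - 2*c + 5), (c - 3).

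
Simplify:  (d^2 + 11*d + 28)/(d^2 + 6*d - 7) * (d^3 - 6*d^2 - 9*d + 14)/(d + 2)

d^2 - 3*d - 28

Factor: d^2 + 11*d + 28 = (d + 7)*(d + 4);  d^2 + 6*d - 7 = (d + 7)*(d - 1);  d^3 - 6*d^2 - 9*d + 14 = (d - 1)*(d + 2)*(d - 7)
Cancel the common factors (d - 1), (d + 7), (d + 2).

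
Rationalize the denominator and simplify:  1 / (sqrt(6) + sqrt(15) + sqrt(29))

(-3*sqrt(290) - 4*sqrt(29) + 10*sqrt(15) + 19*sqrt(6))/148

Group as (sqrt(6) + sqrt(15)) + sqrt(29); multiply by (sqrt(6) + sqrt(15)) - sqrt(29), then rationalise the remaining surd.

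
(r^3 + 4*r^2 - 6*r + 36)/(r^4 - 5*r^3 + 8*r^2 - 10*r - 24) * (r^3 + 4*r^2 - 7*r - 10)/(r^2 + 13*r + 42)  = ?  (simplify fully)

(r^2 + 3*r - 10)/(r^2 + 3*r - 28)

Factor: r^3 + 4*r^2 - 6*r + 36 = (r + 6)*(r^2 - 2*r + 6);  r^4 - 5*r^3 + 8*r^2 - 10*r - 24 = (r - 4)*(r + 1)*(r^2 - 2*r + 6);  r^3 + 4*r^2 - 7*r - 10 = (r - 2)*(r + 5)*(r + 1);  r^2 + 13*r + 42 = (r + 7)*(r + 6)
Cancel the common factors (r^2 - 2*r + 6), (r + 6), (r + 1).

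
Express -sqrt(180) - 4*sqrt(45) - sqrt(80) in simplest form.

sqrt(180) = 6*sqrt(5); 4*sqrt(45) = 12*sqrt(5); sqrt(80) = 4*sqrt(5)
Combine: (-6 - 12 - 4)·sqrt(5) = -22*sqrt(5)

-22*sqrt(5)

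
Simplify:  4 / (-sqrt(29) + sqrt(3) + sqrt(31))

(-20*sqrt(29) + 4*sqrt(31) + 228*sqrt(3) + 8*sqrt(2697))/347

Group as (sqrt(3) + sqrt(31)) - sqrt(29); multiply by (sqrt(3) + sqrt(31)) + sqrt(29), then rationalise the remaining surd.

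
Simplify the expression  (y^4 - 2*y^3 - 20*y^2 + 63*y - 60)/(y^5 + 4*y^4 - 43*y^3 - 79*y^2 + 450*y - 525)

(y - 4)/(y^2 + 2*y - 35)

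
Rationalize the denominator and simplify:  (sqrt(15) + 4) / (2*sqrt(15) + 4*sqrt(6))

(-4*sqrt(15) - 15 + 6*sqrt(10) + 8*sqrt(6))/18

Multiply numerator and denominator by -4*sqrt(6) + 2*sqrt(15).
Denominator becomes -36; numerator becomes -16*sqrt(6) - 12*sqrt(10) + 30 + 8*sqrt(15).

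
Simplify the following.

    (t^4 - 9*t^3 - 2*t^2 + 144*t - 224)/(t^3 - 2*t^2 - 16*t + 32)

Factor: t^4 - 9*t^3 - 2*t^2 + 144*t - 224 = (t - 2)*(t + 4)*(t - 7)*(t - 4);  t^3 - 2*t^2 - 16*t + 32 = (t - 2)*(t - 4)*(t + 4)
Cancel the common factors (t - 4), (t - 2), (t + 4).

t - 7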